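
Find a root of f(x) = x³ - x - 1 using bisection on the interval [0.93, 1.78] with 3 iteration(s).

f(x) = x³ - x - 1
Initial interval: [0.93, 1.78]

Iteration 1:
  c_1 = (0.930000 + 1.780000)/2 = 1.355000
  f(c_1) = f(1.355000) = 0.132814
  f(a) × f(c) < 0, new interval: [0.930000, 1.355000]
Iteration 2:
  c_2 = (0.930000 + 1.355000)/2 = 1.142500
  f(c_2) = f(1.142500) = -0.651188
  f(a) × f(c) ≥ 0, new interval: [1.142500, 1.355000]
Iteration 3:
  c_3 = (1.142500 + 1.355000)/2 = 1.248750
  f(c_3) = f(1.248750) = -0.301479
  f(a) × f(c) ≥ 0, new interval: [1.248750, 1.355000]

After 3 iteration(s), the approximation is c_3 = 1.248750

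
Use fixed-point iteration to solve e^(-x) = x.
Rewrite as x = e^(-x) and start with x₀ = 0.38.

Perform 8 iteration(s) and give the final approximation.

Equation: e^(-x) = x
Fixed-point form: x = e^(-x)
x₀ = 0.38

x_1 = g(0.380000) = 0.683861
x_2 = g(0.683861) = 0.504665
x_3 = g(0.504665) = 0.603708
x_4 = g(0.603708) = 0.546780
x_5 = g(0.546780) = 0.578810
x_6 = g(0.578810) = 0.560565
x_7 = g(0.560565) = 0.570887
x_8 = g(0.570887) = 0.565024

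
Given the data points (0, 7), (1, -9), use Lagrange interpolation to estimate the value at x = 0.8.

Lagrange interpolation formula:
P(x) = Σ yᵢ × Lᵢ(x)
where Lᵢ(x) = Π_{j≠i} (x - xⱼ)/(xᵢ - xⱼ)

L_0(0.8) = (0.8 - 1)/(0 - 1) = 0.200000
L_1(0.8) = (0.8 - 0)/(1 - 0) = 0.800000

P(0.8) = 7×L_0(0.8) + (-9)×L_1(0.8)
P(0.8) = -5.800000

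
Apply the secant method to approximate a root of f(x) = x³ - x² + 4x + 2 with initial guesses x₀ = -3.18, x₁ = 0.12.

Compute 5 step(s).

f(x) = x³ - x² + 4x + 2
x₀ = -3.18, x₁ = 0.12

Secant formula: x_{n+1} = x_n - f(x_n)(x_n - x_{n-1})/(f(x_n) - f(x_{n-1}))

Iteration 1:
  f(-3.180000) = -52.989832
  f(0.120000) = 2.467328
  x_2 = 0.120000 - 2.467328×(0.120000 - (-3.180000))/(2.467328 - (-52.989832))
       = -0.026819
Iteration 2:
  f(0.120000) = 2.467328
  f(-0.026819) = 1.891984
  x_3 = -0.026819 - 1.891984×(-0.026819 - 0.120000)/(1.891984 - 2.467328)
       = -0.509626
Iteration 3:
  f(-0.026819) = 1.891984
  f(-0.509626) = -0.430582
  x_4 = -0.509626 - (-0.430582)×(-0.509626 - (-0.026819))/(-0.430582 - 1.891984)
       = -0.420118
Iteration 4:
  f(-0.509626) = -0.430582
  f(-0.420118) = 0.068878
  x_5 = -0.420118 - 0.068878×(-0.420118 - (-0.509626))/(0.068878 - (-0.430582))
       = -0.432462
Iteration 5:
  f(-0.420118) = 0.068878
  f(-0.432462) = 0.002250
  x_6 = -0.432462 - 0.002250×(-0.432462 - (-0.420118))/(0.002250 - 0.068878)
       = -0.432878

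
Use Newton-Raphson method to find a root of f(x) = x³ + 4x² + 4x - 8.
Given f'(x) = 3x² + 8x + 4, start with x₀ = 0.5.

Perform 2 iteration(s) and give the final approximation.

f(x) = x³ + 4x² + 4x - 8
f'(x) = 3x² + 8x + 4
x₀ = 0.5

Newton-Raphson formula: x_{n+1} = x_n - f(x_n)/f'(x_n)

Iteration 1:
  f(0.500000) = -4.875000
  f'(0.500000) = 8.750000
  x_1 = 0.500000 - (-4.875000)/8.750000 = 1.057143
Iteration 2:
  f(1.057143) = 1.880187
  f'(1.057143) = 15.809796
  x_2 = 1.057143 - 1.880187/15.809796 = 0.938217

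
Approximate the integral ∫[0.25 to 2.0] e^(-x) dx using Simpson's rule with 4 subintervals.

f(x) = e^(-x)
a = 0.25, b = 2.0, n = 4
h = (b - a)/n = 0.437500

Simpson's rule: (h/3)[f(x₀) + 4f(x₁) + 2f(x₂) + ... + f(xₙ)]

x_0 = 0.2500, f(x_0) = 0.778801, coefficient = 1
x_1 = 0.6875, f(x_1) = 0.502832, coefficient = 4
x_2 = 1.1250, f(x_2) = 0.324652, coefficient = 2
x_3 = 1.5625, f(x_3) = 0.209611, coefficient = 4
x_4 = 2.0000, f(x_4) = 0.135335, coefficient = 1

I ≈ (0.437500/3) × 4.413213 = 0.643594
Exact value: 0.643465
Error: 0.000128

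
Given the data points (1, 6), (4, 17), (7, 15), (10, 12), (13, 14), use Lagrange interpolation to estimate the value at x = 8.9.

Lagrange interpolation formula:
P(x) = Σ yᵢ × Lᵢ(x)
where Lᵢ(x) = Π_{j≠i} (x - xⱼ)/(xᵢ - xⱼ)

L_0(8.9) = (8.9 - 4)/(1 - 4) × (8.9 - 7)/(1 - 7) × (8.9 - 10)/(1 - 10) × (8.9 - 13)/(1 - 13) = 0.021599
L_1(8.9) = (8.9 - 1)/(4 - 1) × (8.9 - 7)/(4 - 7) × (8.9 - 10)/(4 - 10) × (8.9 - 13)/(4 - 13) = -0.139290
L_2(8.9) = (8.9 - 1)/(7 - 1) × (8.9 - 4)/(7 - 4) × (8.9 - 10)/(7 - 10) × (8.9 - 13)/(7 - 13) = 0.538834
L_3(8.9) = (8.9 - 1)/(10 - 1) × (8.9 - 4)/(10 - 4) × (8.9 - 7)/(10 - 7) × (8.9 - 13)/(10 - 13) = 0.620475
L_4(8.9) = (8.9 - 1)/(13 - 1) × (8.9 - 4)/(13 - 4) × (8.9 - 7)/(13 - 7) × (8.9 - 10)/(13 - 10) = -0.041617

P(8.9) = 6×L_0(8.9) + 17×L_1(8.9) + 15×L_2(8.9) + 12×L_3(8.9) + 14×L_4(8.9)
P(8.9) = 12.707222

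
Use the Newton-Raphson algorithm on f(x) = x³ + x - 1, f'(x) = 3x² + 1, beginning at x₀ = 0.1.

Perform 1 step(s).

f(x) = x³ + x - 1
f'(x) = 3x² + 1
x₀ = 0.1

Newton-Raphson formula: x_{n+1} = x_n - f(x_n)/f'(x_n)

Iteration 1:
  f(0.100000) = -0.899000
  f'(0.100000) = 1.030000
  x_1 = 0.100000 - (-0.899000)/1.030000 = 0.972816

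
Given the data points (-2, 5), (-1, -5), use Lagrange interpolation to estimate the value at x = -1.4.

Lagrange interpolation formula:
P(x) = Σ yᵢ × Lᵢ(x)
where Lᵢ(x) = Π_{j≠i} (x - xⱼ)/(xᵢ - xⱼ)

L_0(-1.4) = (-1.4 - (-1))/(-2 - (-1)) = 0.400000
L_1(-1.4) = (-1.4 - (-2))/(-1 - (-2)) = 0.600000

P(-1.4) = 5×L_0(-1.4) + (-5)×L_1(-1.4)
P(-1.4) = -1.000000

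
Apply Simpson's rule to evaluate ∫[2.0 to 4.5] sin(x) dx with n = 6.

f(x) = sin(x)
a = 2.0, b = 4.5, n = 6
h = (b - a)/n = 0.416667

Simpson's rule: (h/3)[f(x₀) + 4f(x₁) + 2f(x₂) + ... + f(xₙ)]

x_0 = 2.0000, f(x_0) = 0.909297, coefficient = 1
x_1 = 2.4167, f(x_1) = 0.663080, coefficient = 4
x_2 = 2.8333, f(x_2) = 0.303400, coefficient = 2
x_3 = 3.2500, f(x_3) = -0.108195, coefficient = 4
x_4 = 3.6667, f(x_4) = -0.501277, coefficient = 2
x_5 = 4.0833, f(x_5) = -0.808584, coefficient = 4
x_6 = 4.5000, f(x_6) = -0.977530, coefficient = 1

I ≈ (0.416667/3) × -1.478780 = -0.205386
Exact value: -0.205351
Error: 0.000035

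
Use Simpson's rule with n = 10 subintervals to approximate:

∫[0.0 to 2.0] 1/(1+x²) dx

f(x) = 1/(1+x²)
a = 0.0, b = 2.0, n = 10
h = (b - a)/n = 0.200000

Simpson's rule: (h/3)[f(x₀) + 4f(x₁) + 2f(x₂) + ... + f(xₙ)]

x_0 = 0.0000, f(x_0) = 1.000000, coefficient = 1
x_1 = 0.2000, f(x_1) = 0.961538, coefficient = 4
x_2 = 0.4000, f(x_2) = 0.862069, coefficient = 2
x_3 = 0.6000, f(x_3) = 0.735294, coefficient = 4
x_4 = 0.8000, f(x_4) = 0.609756, coefficient = 2
x_5 = 1.0000, f(x_5) = 0.500000, coefficient = 4
x_6 = 1.2000, f(x_6) = 0.409836, coefficient = 2
x_7 = 1.4000, f(x_7) = 0.337838, coefficient = 4
x_8 = 1.6000, f(x_8) = 0.280899, coefficient = 2
x_9 = 1.8000, f(x_9) = 0.235849, coefficient = 4
x_10 = 2.0000, f(x_10) = 0.200000, coefficient = 1

I ≈ (0.200000/3) × 16.607198 = 1.107147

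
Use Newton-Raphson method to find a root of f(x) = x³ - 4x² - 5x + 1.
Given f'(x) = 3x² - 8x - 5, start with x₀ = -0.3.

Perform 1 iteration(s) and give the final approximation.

f(x) = x³ - 4x² - 5x + 1
f'(x) = 3x² - 8x - 5
x₀ = -0.3

Newton-Raphson formula: x_{n+1} = x_n - f(x_n)/f'(x_n)

Iteration 1:
  f(-0.300000) = 2.113000
  f'(-0.300000) = -2.330000
  x_1 = -0.300000 - 2.113000/(-2.330000) = 0.606867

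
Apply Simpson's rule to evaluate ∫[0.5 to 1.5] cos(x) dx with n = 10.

f(x) = cos(x)
a = 0.5, b = 1.5, n = 10
h = (b - a)/n = 0.100000

Simpson's rule: (h/3)[f(x₀) + 4f(x₁) + 2f(x₂) + ... + f(xₙ)]

x_0 = 0.5000, f(x_0) = 0.877583, coefficient = 1
x_1 = 0.6000, f(x_1) = 0.825336, coefficient = 4
x_2 = 0.7000, f(x_2) = 0.764842, coefficient = 2
x_3 = 0.8000, f(x_3) = 0.696707, coefficient = 4
x_4 = 0.9000, f(x_4) = 0.621610, coefficient = 2
x_5 = 1.0000, f(x_5) = 0.540302, coefficient = 4
x_6 = 1.1000, f(x_6) = 0.453596, coefficient = 2
x_7 = 1.2000, f(x_7) = 0.362358, coefficient = 4
x_8 = 1.3000, f(x_8) = 0.267499, coefficient = 2
x_9 = 1.4000, f(x_9) = 0.169967, coefficient = 4
x_10 = 1.5000, f(x_10) = 0.070737, coefficient = 1

I ≈ (0.100000/3) × 15.542092 = 0.518070
Exact value: 0.518069
Error: 0.000000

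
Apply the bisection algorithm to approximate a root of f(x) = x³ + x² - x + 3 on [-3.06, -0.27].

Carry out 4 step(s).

f(x) = x³ + x² - x + 3
Initial interval: [-3.06, -0.27]

Iteration 1:
  c_1 = (-3.060000 + (-0.270000))/2 = -1.665000
  f(c_1) = f(-1.665000) = 2.821470
  f(a) × f(c) < 0, new interval: [-3.060000, -1.665000]
Iteration 2:
  c_2 = (-3.060000 + (-1.665000))/2 = -2.362500
  f(c_2) = f(-2.362500) = -2.242166
  f(a) × f(c) ≥ 0, new interval: [-2.362500, -1.665000]
Iteration 3:
  c_3 = (-2.362500 + (-1.665000))/2 = -2.013750
  f(c_3) = f(-2.013750) = 0.902802
  f(a) × f(c) < 0, new interval: [-2.362500, -2.013750]
Iteration 4:
  c_4 = (-2.362500 + (-2.013750))/2 = -2.188125
  f(c_4) = f(-2.188125) = -0.500488
  f(a) × f(c) ≥ 0, new interval: [-2.188125, -2.013750]

After 4 iteration(s), the approximation is c_4 = -2.188125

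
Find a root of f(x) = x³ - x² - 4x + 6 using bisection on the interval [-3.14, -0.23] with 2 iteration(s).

f(x) = x³ - x² - 4x + 6
Initial interval: [-3.14, -0.23]

Iteration 1:
  c_1 = (-3.140000 + (-0.230000))/2 = -1.685000
  f(c_1) = f(-1.685000) = 5.116681
  f(a) × f(c) < 0, new interval: [-3.140000, -1.685000]
Iteration 2:
  c_2 = (-3.140000 + (-1.685000))/2 = -2.412500
  f(c_2) = f(-2.412500) = -4.211283
  f(a) × f(c) ≥ 0, new interval: [-2.412500, -1.685000]

After 2 iteration(s), the approximation is c_2 = -2.412500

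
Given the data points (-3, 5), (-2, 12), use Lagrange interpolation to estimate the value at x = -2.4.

Lagrange interpolation formula:
P(x) = Σ yᵢ × Lᵢ(x)
where Lᵢ(x) = Π_{j≠i} (x - xⱼ)/(xᵢ - xⱼ)

L_0(-2.4) = (-2.4 - (-2))/(-3 - (-2)) = 0.400000
L_1(-2.4) = (-2.4 - (-3))/(-2 - (-3)) = 0.600000

P(-2.4) = 5×L_0(-2.4) + 12×L_1(-2.4)
P(-2.4) = 9.200000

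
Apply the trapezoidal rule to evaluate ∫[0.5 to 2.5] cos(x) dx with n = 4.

f(x) = cos(x)
a = 0.5, b = 2.5, n = 4
h = (b - a)/n = 0.500000

Trapezoidal rule: (h/2)[f(x₀) + 2f(x₁) + 2f(x₂) + ... + f(xₙ)]

x_0 = 0.5000, f(x_0) = 0.877583, coefficient = 1
x_1 = 1.0000, f(x_1) = 0.540302, coefficient = 2
x_2 = 1.5000, f(x_2) = 0.070737, coefficient = 2
x_3 = 2.0000, f(x_3) = -0.416147, coefficient = 2
x_4 = 2.5000, f(x_4) = -0.801144, coefficient = 1

I ≈ (0.500000/2) × 0.466224 = 0.116556
Exact value: 0.119047
Error: 0.002491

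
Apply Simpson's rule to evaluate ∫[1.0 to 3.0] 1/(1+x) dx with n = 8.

f(x) = 1/(1+x)
a = 1.0, b = 3.0, n = 8
h = (b - a)/n = 0.250000

Simpson's rule: (h/3)[f(x₀) + 4f(x₁) + 2f(x₂) + ... + f(xₙ)]

x_0 = 1.0000, f(x_0) = 0.500000, coefficient = 1
x_1 = 1.2500, f(x_1) = 0.444444, coefficient = 4
x_2 = 1.5000, f(x_2) = 0.400000, coefficient = 2
x_3 = 1.7500, f(x_3) = 0.363636, coefficient = 4
x_4 = 2.0000, f(x_4) = 0.333333, coefficient = 2
x_5 = 2.2500, f(x_5) = 0.307692, coefficient = 4
x_6 = 2.5000, f(x_6) = 0.285714, coefficient = 2
x_7 = 2.7500, f(x_7) = 0.266667, coefficient = 4
x_8 = 3.0000, f(x_8) = 0.250000, coefficient = 1

I ≈ (0.250000/3) × 8.317854 = 0.693155
Exact value: 0.693147
Error: 0.000007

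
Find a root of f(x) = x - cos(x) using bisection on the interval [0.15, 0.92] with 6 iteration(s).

f(x) = x - cos(x)
Initial interval: [0.15, 0.92]

Iteration 1:
  c_1 = (0.150000 + 0.920000)/2 = 0.535000
  f(c_1) = f(0.535000) = -0.325269
  f(a) × f(c) ≥ 0, new interval: [0.535000, 0.920000]
Iteration 2:
  c_2 = (0.535000 + 0.920000)/2 = 0.727500
  f(c_2) = f(0.727500) = -0.019339
  f(a) × f(c) ≥ 0, new interval: [0.727500, 0.920000]
Iteration 3:
  c_3 = (0.727500 + 0.920000)/2 = 0.823750
  f(c_3) = f(0.823750) = 0.144275
  f(a) × f(c) < 0, new interval: [0.727500, 0.823750]
Iteration 4:
  c_4 = (0.727500 + 0.823750)/2 = 0.775625
  f(c_4) = f(0.775625) = 0.061641
  f(a) × f(c) < 0, new interval: [0.727500, 0.775625]
Iteration 5:
  c_5 = (0.727500 + 0.775625)/2 = 0.751563
  f(c_5) = f(0.751563) = 0.020940
  f(a) × f(c) < 0, new interval: [0.727500, 0.751563]
Iteration 6:
  c_6 = (0.727500 + 0.751563)/2 = 0.739531
  f(c_6) = f(0.739531) = 0.000747
  f(a) × f(c) < 0, new interval: [0.727500, 0.739531]

After 6 iteration(s), the approximation is c_6 = 0.739531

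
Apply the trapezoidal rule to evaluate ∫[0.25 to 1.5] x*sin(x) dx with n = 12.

f(x) = x*sin(x)
a = 0.25, b = 1.5, n = 12
h = (b - a)/n = 0.104167

Trapezoidal rule: (h/2)[f(x₀) + 2f(x₁) + 2f(x₂) + ... + f(xₙ)]

x_0 = 0.2500, f(x_0) = 0.061851, coefficient = 1
x_1 = 0.3542, f(x_1) = 0.122828, coefficient = 2
x_2 = 0.4583, f(x_2) = 0.202791, coefficient = 2
x_3 = 0.5625, f(x_3) = 0.299983, coefficient = 2
x_4 = 0.6667, f(x_4) = 0.412247, coefficient = 2
x_5 = 0.7708, f(x_5) = 0.537065, coefficient = 2
x_6 = 0.8750, f(x_6) = 0.671601, coefficient = 2
x_7 = 0.9792, f(x_7) = 0.812741, coefficient = 2
x_8 = 1.0833, f(x_8) = 0.957151, coefficient = 2
x_9 = 1.1875, f(x_9) = 1.101331, coefficient = 2
x_10 = 1.2917, f(x_10) = 1.241673, coefficient = 2
x_11 = 1.3958, f(x_11) = 1.374523, coefficient = 2
x_12 = 1.5000, f(x_12) = 1.496242, coefficient = 1

I ≈ (0.104167/2) × 17.025962 = 0.886769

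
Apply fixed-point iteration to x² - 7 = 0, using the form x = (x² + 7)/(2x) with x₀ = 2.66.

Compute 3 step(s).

Equation: x² - 7 = 0
Fixed-point form: x = (x² + 7)/(2x)
x₀ = 2.66

x_1 = g(2.660000) = 2.645789
x_2 = g(2.645789) = 2.645751
x_3 = g(2.645751) = 2.645751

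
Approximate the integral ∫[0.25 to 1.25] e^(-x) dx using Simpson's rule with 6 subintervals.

f(x) = e^(-x)
a = 0.25, b = 1.25, n = 6
h = (b - a)/n = 0.166667

Simpson's rule: (h/3)[f(x₀) + 4f(x₁) + 2f(x₂) + ... + f(xₙ)]

x_0 = 0.2500, f(x_0) = 0.778801, coefficient = 1
x_1 = 0.4167, f(x_1) = 0.659241, coefficient = 4
x_2 = 0.5833, f(x_2) = 0.558035, coefficient = 2
x_3 = 0.7500, f(x_3) = 0.472367, coefficient = 4
x_4 = 0.9167, f(x_4) = 0.399850, coefficient = 2
x_5 = 1.0833, f(x_5) = 0.338465, coefficient = 4
x_6 = 1.2500, f(x_6) = 0.286505, coefficient = 1

I ≈ (0.166667/3) × 8.861366 = 0.492298
Exact value: 0.492296
Error: 0.000002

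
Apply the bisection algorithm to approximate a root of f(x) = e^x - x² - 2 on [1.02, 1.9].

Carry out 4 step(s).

f(x) = e^x - x² - 2
Initial interval: [1.02, 1.9]

Iteration 1:
  c_1 = (1.020000 + 1.900000)/2 = 1.460000
  f(c_1) = f(1.460000) = 0.174360
  f(a) × f(c) < 0, new interval: [1.020000, 1.460000]
Iteration 2:
  c_2 = (1.020000 + 1.460000)/2 = 1.240000
  f(c_2) = f(1.240000) = -0.081987
  f(a) × f(c) ≥ 0, new interval: [1.240000, 1.460000]
Iteration 3:
  c_3 = (1.240000 + 1.460000)/2 = 1.350000
  f(c_3) = f(1.350000) = 0.034926
  f(a) × f(c) < 0, new interval: [1.240000, 1.350000]
Iteration 4:
  c_4 = (1.240000 + 1.350000)/2 = 1.295000
  f(c_4) = f(1.295000) = -0.026029
  f(a) × f(c) ≥ 0, new interval: [1.295000, 1.350000]

After 4 iteration(s), the approximation is c_4 = 1.295000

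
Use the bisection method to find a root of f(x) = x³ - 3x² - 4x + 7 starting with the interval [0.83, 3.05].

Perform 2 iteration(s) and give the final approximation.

f(x) = x³ - 3x² - 4x + 7
Initial interval: [0.83, 3.05]

Iteration 1:
  c_1 = (0.830000 + 3.050000)/2 = 1.940000
  f(c_1) = f(1.940000) = -4.749416
  f(a) × f(c) < 0, new interval: [0.830000, 1.940000]
Iteration 2:
  c_2 = (0.830000 + 1.940000)/2 = 1.385000
  f(c_2) = f(1.385000) = -1.637933
  f(a) × f(c) < 0, new interval: [0.830000, 1.385000]

After 2 iteration(s), the approximation is c_2 = 1.385000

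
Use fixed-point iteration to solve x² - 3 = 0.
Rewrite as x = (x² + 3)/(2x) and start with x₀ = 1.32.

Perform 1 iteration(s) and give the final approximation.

Equation: x² - 3 = 0
Fixed-point form: x = (x² + 3)/(2x)
x₀ = 1.32

x_1 = g(1.320000) = 1.796364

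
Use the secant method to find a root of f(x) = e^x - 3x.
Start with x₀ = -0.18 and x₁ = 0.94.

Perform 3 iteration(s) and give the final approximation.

f(x) = e^x - 3x
x₀ = -0.18, x₁ = 0.94

Secant formula: x_{n+1} = x_n - f(x_n)(x_n - x_{n-1})/(f(x_n) - f(x_{n-1}))

Iteration 1:
  f(-0.180000) = 1.375270
  f(0.940000) = -0.260019
  x_2 = 0.940000 - (-0.260019)×(0.940000 - (-0.180000))/(-0.260019 - 1.375270)
       = 0.761915
Iteration 2:
  f(0.940000) = -0.260019
  f(0.761915) = -0.143370
  x_3 = 0.761915 - (-0.143370)×(0.761915 - 0.940000)/(-0.143370 - (-0.260019))
       = 0.543035
Iteration 3:
  f(0.761915) = -0.143370
  f(0.543035) = 0.092118
  x_4 = 0.543035 - 0.092118×(0.543035 - 0.761915)/(0.092118 - (-0.143370))
       = 0.628656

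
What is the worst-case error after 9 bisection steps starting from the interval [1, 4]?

Bisection error bound: |error| ≤ (b-a)/2^n
|error| ≤ (4 - 1)/2^9 = 3/2^9
|error| ≤ 0.0058593750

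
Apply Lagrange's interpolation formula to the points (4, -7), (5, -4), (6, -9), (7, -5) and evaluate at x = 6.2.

Lagrange interpolation formula:
P(x) = Σ yᵢ × Lᵢ(x)
where Lᵢ(x) = Π_{j≠i} (x - xⱼ)/(xᵢ - xⱼ)

L_0(6.2) = (6.2 - 5)/(4 - 5) × (6.2 - 6)/(4 - 6) × (6.2 - 7)/(4 - 7) = 0.032000
L_1(6.2) = (6.2 - 4)/(5 - 4) × (6.2 - 6)/(5 - 6) × (6.2 - 7)/(5 - 7) = -0.176000
L_2(6.2) = (6.2 - 4)/(6 - 4) × (6.2 - 5)/(6 - 5) × (6.2 - 7)/(6 - 7) = 1.056000
L_3(6.2) = (6.2 - 4)/(7 - 4) × (6.2 - 5)/(7 - 5) × (6.2 - 6)/(7 - 6) = 0.088000

P(6.2) = (-7)×L_0(6.2) + (-4)×L_1(6.2) + (-9)×L_2(6.2) + (-5)×L_3(6.2)
P(6.2) = -9.464000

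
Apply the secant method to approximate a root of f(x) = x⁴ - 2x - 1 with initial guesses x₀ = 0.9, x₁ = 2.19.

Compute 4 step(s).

f(x) = x⁴ - 2x - 1
x₀ = 0.9, x₁ = 2.19

Secant formula: x_{n+1} = x_n - f(x_n)(x_n - x_{n-1})/(f(x_n) - f(x_{n-1}))

Iteration 1:
  f(0.900000) = -2.143900
  f(2.190000) = 17.622575
  x_2 = 2.190000 - 17.622575×(2.190000 - 0.900000)/(17.622575 - (-2.143900))
       = 1.039915
Iteration 2:
  f(2.190000) = 17.622575
  f(1.039915) = -1.910353
  x_3 = 1.039915 - (-1.910353)×(1.039915 - 2.190000)/(-1.910353 - 17.622575)
       = 1.152395
Iteration 3:
  f(1.039915) = -1.910353
  f(1.152395) = -1.541166
  x_4 = 1.152395 - (-1.541166)×(1.152395 - 1.039915)/(-1.541166 - (-1.910353))
       = 1.621943
Iteration 4:
  f(1.152395) = -1.541166
  f(1.621943) = 2.676688
  x_5 = 1.621943 - 2.676688×(1.621943 - 1.152395)/(2.676688 - (-1.541166))
       = 1.323964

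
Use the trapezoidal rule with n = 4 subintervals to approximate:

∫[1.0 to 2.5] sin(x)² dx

f(x) = sin(x)²
a = 1.0, b = 2.5, n = 4
h = (b - a)/n = 0.375000

Trapezoidal rule: (h/2)[f(x₀) + 2f(x₁) + 2f(x₂) + ... + f(xₙ)]

x_0 = 1.0000, f(x_0) = 0.708073, coefficient = 1
x_1 = 1.3750, f(x_1) = 0.962151, coefficient = 2
x_2 = 1.7500, f(x_2) = 0.968228, coefficient = 2
x_3 = 2.1250, f(x_3) = 0.723044, coefficient = 2
x_4 = 2.5000, f(x_4) = 0.358169, coefficient = 1

I ≈ (0.375000/2) × 6.373089 = 1.194954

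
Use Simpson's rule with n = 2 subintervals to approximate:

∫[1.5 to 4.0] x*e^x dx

f(x) = x*e^x
a = 1.5, b = 4.0, n = 2
h = (b - a)/n = 1.250000

Simpson's rule: (h/3)[f(x₀) + 4f(x₁) + 2f(x₂) + ... + f(xₙ)]

x_0 = 1.5000, f(x_0) = 6.722534, coefficient = 1
x_1 = 2.7500, f(x_1) = 43.017238, coefficient = 4
x_2 = 4.0000, f(x_2) = 218.392600, coefficient = 1

I ≈ (1.250000/3) × 397.184084 = 165.493369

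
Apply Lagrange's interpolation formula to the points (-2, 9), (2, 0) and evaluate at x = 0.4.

Lagrange interpolation formula:
P(x) = Σ yᵢ × Lᵢ(x)
where Lᵢ(x) = Π_{j≠i} (x - xⱼ)/(xᵢ - xⱼ)

L_0(0.4) = (0.4 - 2)/(-2 - 2) = 0.400000
L_1(0.4) = (0.4 - (-2))/(2 - (-2)) = 0.600000

P(0.4) = 9×L_0(0.4) + 0×L_1(0.4)
P(0.4) = 3.600000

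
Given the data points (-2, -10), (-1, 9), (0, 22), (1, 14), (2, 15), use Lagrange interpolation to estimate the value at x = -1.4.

Lagrange interpolation formula:
P(x) = Σ yᵢ × Lᵢ(x)
where Lᵢ(x) = Π_{j≠i} (x - xⱼ)/(xᵢ - xⱼ)

L_0(-1.4) = (-1.4 - (-1))/(-2 - (-1)) × (-1.4 - 0)/(-2 - 0) × (-1.4 - 1)/(-2 - 1) × (-1.4 - 2)/(-2 - 2) = 0.190400
L_1(-1.4) = (-1.4 - (-2))/(-1 - (-2)) × (-1.4 - 0)/(-1 - 0) × (-1.4 - 1)/(-1 - 1) × (-1.4 - 2)/(-1 - 2) = 1.142400
L_2(-1.4) = (-1.4 - (-2))/(0 - (-2)) × (-1.4 - (-1))/(0 - (-1)) × (-1.4 - 1)/(0 - 1) × (-1.4 - 2)/(0 - 2) = -0.489600
L_3(-1.4) = (-1.4 - (-2))/(1 - (-2)) × (-1.4 - (-1))/(1 - (-1)) × (-1.4 - 0)/(1 - 0) × (-1.4 - 2)/(1 - 2) = 0.190400
L_4(-1.4) = (-1.4 - (-2))/(2 - (-2)) × (-1.4 - (-1))/(2 - (-1)) × (-1.4 - 0)/(2 - 0) × (-1.4 - 1)/(2 - 1) = -0.033600

P(-1.4) = (-10)×L_0(-1.4) + 9×L_1(-1.4) + 22×L_2(-1.4) + 14×L_3(-1.4) + 15×L_4(-1.4)
P(-1.4) = -0.232000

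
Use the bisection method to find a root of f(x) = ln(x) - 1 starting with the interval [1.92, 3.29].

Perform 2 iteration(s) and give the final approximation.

f(x) = ln(x) - 1
Initial interval: [1.92, 3.29]

Iteration 1:
  c_1 = (1.920000 + 3.290000)/2 = 2.605000
  f(c_1) = f(2.605000) = -0.042567
  f(a) × f(c) ≥ 0, new interval: [2.605000, 3.290000]
Iteration 2:
  c_2 = (2.605000 + 3.290000)/2 = 2.947500
  f(c_2) = f(2.947500) = 0.080957
  f(a) × f(c) < 0, new interval: [2.605000, 2.947500]

After 2 iteration(s), the approximation is c_2 = 2.947500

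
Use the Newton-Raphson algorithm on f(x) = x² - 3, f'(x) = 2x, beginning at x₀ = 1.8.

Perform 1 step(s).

f(x) = x² - 3
f'(x) = 2x
x₀ = 1.8

Newton-Raphson formula: x_{n+1} = x_n - f(x_n)/f'(x_n)

Iteration 1:
  f(1.800000) = 0.240000
  f'(1.800000) = 3.600000
  x_1 = 1.800000 - 0.240000/3.600000 = 1.733333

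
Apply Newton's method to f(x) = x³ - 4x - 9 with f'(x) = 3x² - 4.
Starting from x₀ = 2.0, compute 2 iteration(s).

f(x) = x³ - 4x - 9
f'(x) = 3x² - 4
x₀ = 2.0

Newton-Raphson formula: x_{n+1} = x_n - f(x_n)/f'(x_n)

Iteration 1:
  f(2.000000) = -9.000000
  f'(2.000000) = 8.000000
  x_1 = 2.000000 - (-9.000000)/8.000000 = 3.125000
Iteration 2:
  f(3.125000) = 9.017578
  f'(3.125000) = 25.296875
  x_2 = 3.125000 - 9.017578/25.296875 = 2.768530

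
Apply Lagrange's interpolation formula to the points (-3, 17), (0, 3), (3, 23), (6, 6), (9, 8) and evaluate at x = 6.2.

Lagrange interpolation formula:
P(x) = Σ yᵢ × Lᵢ(x)
where Lᵢ(x) = Π_{j≠i} (x - xⱼ)/(xᵢ - xⱼ)

L_0(6.2) = (6.2 - 0)/(-3 - 0) × (6.2 - 3)/(-3 - 3) × (6.2 - 6)/(-3 - 6) × (6.2 - 9)/(-3 - 9) = -0.005715
L_1(6.2) = (6.2 - (-3))/(0 - (-3)) × (6.2 - 3)/(0 - 3) × (6.2 - 6)/(0 - 6) × (6.2 - 9)/(0 - 9) = 0.033923
L_2(6.2) = (6.2 - (-3))/(3 - (-3)) × (6.2 - 0)/(3 - 0) × (6.2 - 6)/(3 - 6) × (6.2 - 9)/(3 - 9) = -0.098588
L_3(6.2) = (6.2 - (-3))/(6 - (-3)) × (6.2 - 0)/(6 - 0) × (6.2 - 3)/(6 - 3) × (6.2 - 9)/(6 - 9) = 1.051602
L_4(6.2) = (6.2 - (-3))/(9 - (-3)) × (6.2 - 0)/(9 - 0) × (6.2 - 3)/(9 - 3) × (6.2 - 6)/(9 - 6) = 0.018779

P(6.2) = 17×L_0(6.2) + 3×L_1(6.2) + 23×L_2(6.2) + 6×L_3(6.2) + 8×L_4(6.2)
P(6.2) = 4.196932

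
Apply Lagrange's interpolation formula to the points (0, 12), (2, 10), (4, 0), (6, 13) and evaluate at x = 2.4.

Lagrange interpolation formula:
P(x) = Σ yᵢ × Lᵢ(x)
where Lᵢ(x) = Π_{j≠i} (x - xⱼ)/(xᵢ - xⱼ)

L_0(2.4) = (2.4 - 2)/(0 - 2) × (2.4 - 4)/(0 - 4) × (2.4 - 6)/(0 - 6) = -0.048000
L_1(2.4) = (2.4 - 0)/(2 - 0) × (2.4 - 4)/(2 - 4) × (2.4 - 6)/(2 - 6) = 0.864000
L_2(2.4) = (2.4 - 0)/(4 - 0) × (2.4 - 2)/(4 - 2) × (2.4 - 6)/(4 - 6) = 0.216000
L_3(2.4) = (2.4 - 0)/(6 - 0) × (2.4 - 2)/(6 - 2) × (2.4 - 4)/(6 - 4) = -0.032000

P(2.4) = 12×L_0(2.4) + 10×L_1(2.4) + 0×L_2(2.4) + 13×L_3(2.4)
P(2.4) = 7.648000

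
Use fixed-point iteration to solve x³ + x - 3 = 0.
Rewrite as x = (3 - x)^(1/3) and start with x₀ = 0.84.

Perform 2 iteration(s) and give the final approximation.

Equation: x³ + x - 3 = 0
Fixed-point form: x = (3 - x)^(1/3)
x₀ = 0.84

x_1 = g(0.840000) = 1.292661
x_2 = g(1.292661) = 1.195198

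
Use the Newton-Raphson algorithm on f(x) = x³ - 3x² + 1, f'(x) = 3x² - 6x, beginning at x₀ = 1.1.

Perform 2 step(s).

f(x) = x³ - 3x² + 1
f'(x) = 3x² - 6x
x₀ = 1.1

Newton-Raphson formula: x_{n+1} = x_n - f(x_n)/f'(x_n)

Iteration 1:
  f(1.100000) = -1.299000
  f'(1.100000) = -2.970000
  x_1 = 1.100000 - (-1.299000)/(-2.970000) = 0.662626
Iteration 2:
  f(0.662626) = -0.026279
  f'(0.662626) = -2.658537
  x_2 = 0.662626 - (-0.026279)/(-2.658537) = 0.652741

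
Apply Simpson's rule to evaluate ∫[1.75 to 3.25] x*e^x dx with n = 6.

f(x) = x*e^x
a = 1.75, b = 3.25, n = 6
h = (b - a)/n = 0.250000

Simpson's rule: (h/3)[f(x₀) + 4f(x₁) + 2f(x₂) + ... + f(xₙ)]

x_0 = 1.7500, f(x_0) = 10.070555, coefficient = 1
x_1 = 2.0000, f(x_1) = 14.778112, coefficient = 4
x_2 = 2.2500, f(x_2) = 21.347406, coefficient = 2
x_3 = 2.5000, f(x_3) = 30.456235, coefficient = 4
x_4 = 2.7500, f(x_4) = 43.017238, coefficient = 2
x_5 = 3.0000, f(x_5) = 60.256611, coefficient = 4
x_6 = 3.2500, f(x_6) = 83.818605, coefficient = 1

I ≈ (0.250000/3) × 644.582278 = 53.715190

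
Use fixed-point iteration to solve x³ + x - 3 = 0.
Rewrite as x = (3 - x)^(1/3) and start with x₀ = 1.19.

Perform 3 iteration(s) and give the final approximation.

Equation: x³ + x - 3 = 0
Fixed-point form: x = (3 - x)^(1/3)
x₀ = 1.19

x_1 = g(1.190000) = 1.218689
x_2 = g(1.218689) = 1.212216
x_3 = g(1.212216) = 1.213682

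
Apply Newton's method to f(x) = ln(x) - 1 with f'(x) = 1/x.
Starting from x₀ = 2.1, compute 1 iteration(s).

f(x) = ln(x) - 1
f'(x) = 1/x
x₀ = 2.1

Newton-Raphson formula: x_{n+1} = x_n - f(x_n)/f'(x_n)

Iteration 1:
  f(2.100000) = -0.258063
  f'(2.100000) = 0.476190
  x_1 = 2.100000 - (-0.258063)/0.476190 = 2.641932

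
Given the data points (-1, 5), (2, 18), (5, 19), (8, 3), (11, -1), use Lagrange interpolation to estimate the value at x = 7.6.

Lagrange interpolation formula:
P(x) = Σ yᵢ × Lᵢ(x)
where Lᵢ(x) = Π_{j≠i} (x - xⱼ)/(xᵢ - xⱼ)

L_0(7.6) = (7.6 - 2)/(-1 - 2) × (7.6 - 5)/(-1 - 5) × (7.6 - 8)/(-1 - 8) × (7.6 - 11)/(-1 - 11) = 0.010186
L_1(7.6) = (7.6 - (-1))/(2 - (-1)) × (7.6 - 5)/(2 - 5) × (7.6 - 8)/(2 - 8) × (7.6 - 11)/(2 - 11) = -0.062571
L_2(7.6) = (7.6 - (-1))/(5 - (-1)) × (7.6 - 2)/(5 - 2) × (7.6 - 8)/(5 - 8) × (7.6 - 11)/(5 - 11) = 0.202153
L_3(7.6) = (7.6 - (-1))/(8 - (-1)) × (7.6 - 2)/(8 - 2) × (7.6 - 5)/(8 - 5) × (7.6 - 11)/(8 - 11) = 0.875997
L_4(7.6) = (7.6 - (-1))/(11 - (-1)) × (7.6 - 2)/(11 - 2) × (7.6 - 5)/(11 - 5) × (7.6 - 8)/(11 - 8) = -0.025765

P(7.6) = 5×L_0(7.6) + 18×L_1(7.6) + 19×L_2(7.6) + 3×L_3(7.6) + (-1)×L_4(7.6)
P(7.6) = 5.419312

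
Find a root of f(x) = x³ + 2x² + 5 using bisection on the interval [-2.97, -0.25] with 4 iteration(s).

f(x) = x³ + 2x² + 5
Initial interval: [-2.97, -0.25]

Iteration 1:
  c_1 = (-2.970000 + (-0.250000))/2 = -1.610000
  f(c_1) = f(-1.610000) = 6.010919
  f(a) × f(c) < 0, new interval: [-2.970000, -1.610000]
Iteration 2:
  c_2 = (-2.970000 + (-1.610000))/2 = -2.290000
  f(c_2) = f(-2.290000) = 3.479211
  f(a) × f(c) < 0, new interval: [-2.970000, -2.290000]
Iteration 3:
  c_3 = (-2.970000 + (-2.290000))/2 = -2.630000
  f(c_3) = f(-2.630000) = 0.642353
  f(a) × f(c) < 0, new interval: [-2.970000, -2.630000]
Iteration 4:
  c_4 = (-2.970000 + (-2.630000))/2 = -2.800000
  f(c_4) = f(-2.800000) = -1.272000
  f(a) × f(c) ≥ 0, new interval: [-2.800000, -2.630000]

After 4 iteration(s), the approximation is c_4 = -2.800000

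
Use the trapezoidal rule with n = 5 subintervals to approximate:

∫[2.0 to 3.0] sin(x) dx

f(x) = sin(x)
a = 2.0, b = 3.0, n = 5
h = (b - a)/n = 0.200000

Trapezoidal rule: (h/2)[f(x₀) + 2f(x₁) + 2f(x₂) + ... + f(xₙ)]

x_0 = 2.0000, f(x_0) = 0.909297, coefficient = 1
x_1 = 2.2000, f(x_1) = 0.808496, coefficient = 2
x_2 = 2.4000, f(x_2) = 0.675463, coefficient = 2
x_3 = 2.6000, f(x_3) = 0.515501, coefficient = 2
x_4 = 2.8000, f(x_4) = 0.334988, coefficient = 2
x_5 = 3.0000, f(x_5) = 0.141120, coefficient = 1

I ≈ (0.200000/2) × 5.719316 = 0.571932
Exact value: 0.573846
Error: 0.001914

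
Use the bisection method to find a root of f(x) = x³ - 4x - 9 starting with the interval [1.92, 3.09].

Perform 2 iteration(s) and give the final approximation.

f(x) = x³ - 4x - 9
Initial interval: [1.92, 3.09]

Iteration 1:
  c_1 = (1.920000 + 3.090000)/2 = 2.505000
  f(c_1) = f(2.505000) = -3.301062
  f(a) × f(c) ≥ 0, new interval: [2.505000, 3.090000]
Iteration 2:
  c_2 = (2.505000 + 3.090000)/2 = 2.797500
  f(c_2) = f(2.797500) = 1.703252
  f(a) × f(c) < 0, new interval: [2.505000, 2.797500]

After 2 iteration(s), the approximation is c_2 = 2.797500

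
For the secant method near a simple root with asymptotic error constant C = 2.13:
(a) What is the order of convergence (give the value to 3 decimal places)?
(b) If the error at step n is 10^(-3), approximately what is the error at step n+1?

(a) Secant method has superlinear convergence with order φ = (1+√5)/2 ≈ 1.618.
    This means |e_{n+1}| ≈ C|e_n|^1.618.

(b) With |e_n| = 10^(-3) and C = 2.13:
    |e_{n+1}| ≈ 2.13 × (10^(-3))^1.618 = 2.13 × 10^(-4.85)

(a) ≈ 1.618 (golden ratio); (b) |e_{n+1}| ≈ 2.980e-05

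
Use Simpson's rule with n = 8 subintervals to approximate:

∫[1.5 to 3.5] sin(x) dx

f(x) = sin(x)
a = 1.5, b = 3.5, n = 8
h = (b - a)/n = 0.250000

Simpson's rule: (h/3)[f(x₀) + 4f(x₁) + 2f(x₂) + ... + f(xₙ)]

x_0 = 1.5000, f(x_0) = 0.997495, coefficient = 1
x_1 = 1.7500, f(x_1) = 0.983986, coefficient = 4
x_2 = 2.0000, f(x_2) = 0.909297, coefficient = 2
x_3 = 2.2500, f(x_3) = 0.778073, coefficient = 4
x_4 = 2.5000, f(x_4) = 0.598472, coefficient = 2
x_5 = 2.7500, f(x_5) = 0.381661, coefficient = 4
x_6 = 3.0000, f(x_6) = 0.141120, coefficient = 2
x_7 = 3.2500, f(x_7) = -0.108195, coefficient = 4
x_8 = 3.5000, f(x_8) = -0.350783, coefficient = 1

I ≈ (0.250000/3) × 12.086591 = 1.007216
Exact value: 1.007194
Error: 0.000022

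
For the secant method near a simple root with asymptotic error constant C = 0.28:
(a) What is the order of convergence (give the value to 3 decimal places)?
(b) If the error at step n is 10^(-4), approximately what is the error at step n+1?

(a) Secant method has superlinear convergence with order φ = (1+√5)/2 ≈ 1.618.
    This means |e_{n+1}| ≈ C|e_n|^1.618.

(b) With |e_n| = 10^(-4) and C = 0.28:
    |e_{n+1}| ≈ 0.28 × (10^(-4))^1.618 = 0.28 × 10^(-6.47)

(a) ≈ 1.618 (golden ratio); (b) |e_{n+1}| ≈ 9.441e-08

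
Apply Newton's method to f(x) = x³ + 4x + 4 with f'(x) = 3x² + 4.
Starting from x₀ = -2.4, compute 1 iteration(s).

f(x) = x³ + 4x + 4
f'(x) = 3x² + 4
x₀ = -2.4

Newton-Raphson formula: x_{n+1} = x_n - f(x_n)/f'(x_n)

Iteration 1:
  f(-2.400000) = -19.424000
  f'(-2.400000) = 21.280000
  x_1 = -2.400000 - (-19.424000)/21.280000 = -1.487218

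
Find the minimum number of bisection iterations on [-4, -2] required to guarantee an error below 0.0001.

We need (b-a)/2^n ≤ 0.0001
(-2 - (-4))/2^n ≤ 0.0001
2/2^n ≤ 0.0001
2^n ≥ 20000
n ≥ log₂(20000) = 14.29
n ≥ 15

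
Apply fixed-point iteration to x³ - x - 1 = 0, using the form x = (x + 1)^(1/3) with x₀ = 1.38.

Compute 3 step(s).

Equation: x³ - x - 1 = 0
Fixed-point form: x = (x + 1)^(1/3)
x₀ = 1.38

x_1 = g(1.380000) = 1.335136
x_2 = g(1.335136) = 1.326694
x_3 = g(1.326694) = 1.325093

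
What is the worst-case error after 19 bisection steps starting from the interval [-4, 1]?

Bisection error bound: |error| ≤ (b-a)/2^n
|error| ≤ (1 - (-4))/2^19 = 5/2^19
|error| ≤ 0.0000095367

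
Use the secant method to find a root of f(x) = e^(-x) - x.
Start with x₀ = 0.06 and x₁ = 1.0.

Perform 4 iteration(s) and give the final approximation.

f(x) = e^(-x) - x
x₀ = 0.06, x₁ = 1.0

Secant formula: x_{n+1} = x_n - f(x_n)(x_n - x_{n-1})/(f(x_n) - f(x_{n-1}))

Iteration 1:
  f(0.060000) = 0.881765
  f(1.000000) = -0.632121
  x_2 = 1.000000 - (-0.632121)×(1.000000 - 0.060000)/(-0.632121 - 0.881765)
       = 0.607504
Iteration 2:
  f(1.000000) = -0.632121
  f(0.607504) = -0.062796
  x_3 = 0.607504 - (-0.062796)×(0.607504 - 1.000000)/(-0.062796 - (-0.632121))
       = 0.564213
Iteration 3:
  f(0.607504) = -0.062796
  f(0.564213) = 0.004595
  x_4 = 0.564213 - 0.004595×(0.564213 - 0.607504)/(0.004595 - (-0.062796))
       = 0.567165
Iteration 4:
  f(0.564213) = 0.004595
  f(0.567165) = -0.000033
  x_5 = 0.567165 - (-0.000033)×(0.567165 - 0.564213)/(-0.000033 - 0.004595)
       = 0.567143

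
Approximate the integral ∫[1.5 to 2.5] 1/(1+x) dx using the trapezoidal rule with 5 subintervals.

f(x) = 1/(1+x)
a = 1.5, b = 2.5, n = 5
h = (b - a)/n = 0.200000

Trapezoidal rule: (h/2)[f(x₀) + 2f(x₁) + 2f(x₂) + ... + f(xₙ)]

x_0 = 1.5000, f(x_0) = 0.400000, coefficient = 1
x_1 = 1.7000, f(x_1) = 0.370370, coefficient = 2
x_2 = 1.9000, f(x_2) = 0.344828, coefficient = 2
x_3 = 2.1000, f(x_3) = 0.322581, coefficient = 2
x_4 = 2.3000, f(x_4) = 0.303030, coefficient = 2
x_5 = 2.5000, f(x_5) = 0.285714, coefficient = 1

I ≈ (0.200000/2) × 3.367332 = 0.336733
Exact value: 0.336472
Error: 0.000261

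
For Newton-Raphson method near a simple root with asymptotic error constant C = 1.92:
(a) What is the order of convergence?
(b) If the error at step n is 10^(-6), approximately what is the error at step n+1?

(a) Newton-Raphson has quadratic (order 2) convergence near simple roots.
    This means |e_{n+1}| ≈ C|e_n|².

(b) With |e_n| = 10^(-6) and C = 1.92:
    |e_{n+1}| ≈ 1.92 × (10^(-6))² = 1.92 × 10^(-12)

(a) 2 (quadratic); (b) |e_{n+1}| ≈ 1.920e-12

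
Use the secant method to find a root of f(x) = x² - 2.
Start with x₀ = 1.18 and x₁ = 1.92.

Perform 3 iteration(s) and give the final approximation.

f(x) = x² - 2
x₀ = 1.18, x₁ = 1.92

Secant formula: x_{n+1} = x_n - f(x_n)(x_n - x_{n-1})/(f(x_n) - f(x_{n-1}))

Iteration 1:
  f(1.180000) = -0.607600
  f(1.920000) = 1.686400
  x_2 = 1.920000 - 1.686400×(1.920000 - 1.180000)/(1.686400 - (-0.607600))
       = 1.376000
Iteration 2:
  f(1.920000) = 1.686400
  f(1.376000) = -0.106624
  x_3 = 1.376000 - (-0.106624)×(1.376000 - 1.920000)/(-0.106624 - 1.686400)
       = 1.408350
Iteration 3:
  f(1.376000) = -0.106624
  f(1.408350) = -0.016552
  x_4 = 1.408350 - (-0.016552)×(1.408350 - 1.376000)/(-0.016552 - (-0.106624))
       = 1.414294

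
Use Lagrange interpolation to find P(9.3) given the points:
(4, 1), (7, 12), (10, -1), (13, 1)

Lagrange interpolation formula:
P(x) = Σ yᵢ × Lᵢ(x)
where Lᵢ(x) = Π_{j≠i} (x - xⱼ)/(xᵢ - xⱼ)

L_0(9.3) = (9.3 - 7)/(4 - 7) × (9.3 - 10)/(4 - 10) × (9.3 - 13)/(4 - 13) = -0.036772
L_1(9.3) = (9.3 - 4)/(7 - 4) × (9.3 - 10)/(7 - 10) × (9.3 - 13)/(7 - 13) = 0.254204
L_2(9.3) = (9.3 - 4)/(10 - 4) × (9.3 - 7)/(10 - 7) × (9.3 - 13)/(10 - 13) = 0.835241
L_3(9.3) = (9.3 - 4)/(13 - 4) × (9.3 - 7)/(13 - 7) × (9.3 - 10)/(13 - 10) = -0.052673

P(9.3) = 1×L_0(9.3) + 12×L_1(9.3) + (-1)×L_2(9.3) + 1×L_3(9.3)
P(9.3) = 2.125759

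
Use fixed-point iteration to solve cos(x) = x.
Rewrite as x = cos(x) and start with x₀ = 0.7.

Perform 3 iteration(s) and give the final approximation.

Equation: cos(x) = x
Fixed-point form: x = cos(x)
x₀ = 0.7

x_1 = g(0.700000) = 0.764842
x_2 = g(0.764842) = 0.721492
x_3 = g(0.721492) = 0.750821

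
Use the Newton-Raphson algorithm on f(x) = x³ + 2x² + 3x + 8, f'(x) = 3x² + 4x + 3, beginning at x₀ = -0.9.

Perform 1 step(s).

f(x) = x³ + 2x² + 3x + 8
f'(x) = 3x² + 4x + 3
x₀ = -0.9

Newton-Raphson formula: x_{n+1} = x_n - f(x_n)/f'(x_n)

Iteration 1:
  f(-0.900000) = 6.191000
  f'(-0.900000) = 1.830000
  x_1 = -0.900000 - 6.191000/1.830000 = -4.283060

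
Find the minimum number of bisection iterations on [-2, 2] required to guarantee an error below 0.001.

We need (b-a)/2^n ≤ 0.001
(2 - (-2))/2^n ≤ 0.001
4/2^n ≤ 0.001
2^n ≥ 4000
n ≥ log₂(4000) = 11.97
n ≥ 12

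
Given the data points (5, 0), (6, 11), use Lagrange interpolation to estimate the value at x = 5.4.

Lagrange interpolation formula:
P(x) = Σ yᵢ × Lᵢ(x)
where Lᵢ(x) = Π_{j≠i} (x - xⱼ)/(xᵢ - xⱼ)

L_0(5.4) = (5.4 - 6)/(5 - 6) = 0.600000
L_1(5.4) = (5.4 - 5)/(6 - 5) = 0.400000

P(5.4) = 0×L_0(5.4) + 11×L_1(5.4)
P(5.4) = 4.400000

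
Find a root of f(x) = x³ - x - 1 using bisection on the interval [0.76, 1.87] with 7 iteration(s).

f(x) = x³ - x - 1
Initial interval: [0.76, 1.87]

Iteration 1:
  c_1 = (0.760000 + 1.870000)/2 = 1.315000
  f(c_1) = f(1.315000) = -0.041069
  f(a) × f(c) ≥ 0, new interval: [1.315000, 1.870000]
Iteration 2:
  c_2 = (1.315000 + 1.870000)/2 = 1.592500
  f(c_2) = f(1.592500) = 1.446170
  f(a) × f(c) < 0, new interval: [1.315000, 1.592500]
Iteration 3:
  c_3 = (1.315000 + 1.592500)/2 = 1.453750
  f(c_3) = f(1.453750) = 0.618589
  f(a) × f(c) < 0, new interval: [1.315000, 1.453750]
Iteration 4:
  c_4 = (1.315000 + 1.453750)/2 = 1.384375
  f(c_4) = f(1.384375) = 0.268772
  f(a) × f(c) < 0, new interval: [1.315000, 1.384375]
Iteration 5:
  c_5 = (1.315000 + 1.384375)/2 = 1.349687
  f(c_5) = f(1.349687) = 0.108979
  f(a) × f(c) < 0, new interval: [1.315000, 1.349687]
Iteration 6:
  c_6 = (1.315000 + 1.349687)/2 = 1.332344
  f(c_6) = f(1.332344) = 0.032753
  f(a) × f(c) < 0, new interval: [1.315000, 1.332344]
Iteration 7:
  c_7 = (1.315000 + 1.332344)/2 = 1.323672
  f(c_7) = f(1.323672) = -0.004457
  f(a) × f(c) ≥ 0, new interval: [1.323672, 1.332344]

After 7 iteration(s), the approximation is c_7 = 1.323672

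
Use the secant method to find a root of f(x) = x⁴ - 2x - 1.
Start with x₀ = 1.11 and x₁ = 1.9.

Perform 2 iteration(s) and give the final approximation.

f(x) = x⁴ - 2x - 1
x₀ = 1.11, x₁ = 1.9

Secant formula: x_{n+1} = x_n - f(x_n)(x_n - x_{n-1})/(f(x_n) - f(x_{n-1}))

Iteration 1:
  f(1.110000) = -1.701930
  f(1.900000) = 8.232100
  x_2 = 1.900000 - 8.232100×(1.900000 - 1.110000)/(8.232100 - (-1.701930))
       = 1.245345
Iteration 2:
  f(1.900000) = 8.232100
  f(1.245345) = -1.085446
  x_3 = 1.245345 - (-1.085446)×(1.245345 - 1.900000)/(-1.085446 - 8.232100)
       = 1.321609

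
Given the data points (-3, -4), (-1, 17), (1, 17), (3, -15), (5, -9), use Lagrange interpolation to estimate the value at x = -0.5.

Lagrange interpolation formula:
P(x) = Σ yᵢ × Lᵢ(x)
where Lᵢ(x) = Π_{j≠i} (x - xⱼ)/(xᵢ - xⱼ)

L_0(-0.5) = (-0.5 - (-1))/(-3 - (-1)) × (-0.5 - 1)/(-3 - 1) × (-0.5 - 3)/(-3 - 3) × (-0.5 - 5)/(-3 - 5) = -0.037598
L_1(-0.5) = (-0.5 - (-3))/(-1 - (-3)) × (-0.5 - 1)/(-1 - 1) × (-0.5 - 3)/(-1 - 3) × (-0.5 - 5)/(-1 - 5) = 0.751953
L_2(-0.5) = (-0.5 - (-3))/(1 - (-3)) × (-0.5 - (-1))/(1 - (-1)) × (-0.5 - 3)/(1 - 3) × (-0.5 - 5)/(1 - 5) = 0.375977
L_3(-0.5) = (-0.5 - (-3))/(3 - (-3)) × (-0.5 - (-1))/(3 - (-1)) × (-0.5 - 1)/(3 - 1) × (-0.5 - 5)/(3 - 5) = -0.107422
L_4(-0.5) = (-0.5 - (-3))/(5 - (-3)) × (-0.5 - (-1))/(5 - (-1)) × (-0.5 - 1)/(5 - 1) × (-0.5 - 3)/(5 - 3) = 0.017090

P(-0.5) = (-4)×L_0(-0.5) + 17×L_1(-0.5) + 17×L_2(-0.5) + (-15)×L_3(-0.5) + (-9)×L_4(-0.5)
P(-0.5) = 20.782715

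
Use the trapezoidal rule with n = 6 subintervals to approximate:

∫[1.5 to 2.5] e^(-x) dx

f(x) = e^(-x)
a = 1.5, b = 2.5, n = 6
h = (b - a)/n = 0.166667

Trapezoidal rule: (h/2)[f(x₀) + 2f(x₁) + 2f(x₂) + ... + f(xₙ)]

x_0 = 1.5000, f(x_0) = 0.223130, coefficient = 1
x_1 = 1.6667, f(x_1) = 0.188876, coefficient = 2
x_2 = 1.8333, f(x_2) = 0.159880, coefficient = 2
x_3 = 2.0000, f(x_3) = 0.135335, coefficient = 2
x_4 = 2.1667, f(x_4) = 0.114559, coefficient = 2
x_5 = 2.3333, f(x_5) = 0.096972, coefficient = 2
x_6 = 2.5000, f(x_6) = 0.082085, coefficient = 1

I ≈ (0.166667/2) × 1.696458 = 0.141372
Exact value: 0.141045
Error: 0.000326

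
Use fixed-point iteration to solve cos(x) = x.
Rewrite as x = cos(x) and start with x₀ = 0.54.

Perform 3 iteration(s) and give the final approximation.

Equation: cos(x) = x
Fixed-point form: x = cos(x)
x₀ = 0.54

x_1 = g(0.540000) = 0.857709
x_2 = g(0.857709) = 0.654172
x_3 = g(0.654172) = 0.793552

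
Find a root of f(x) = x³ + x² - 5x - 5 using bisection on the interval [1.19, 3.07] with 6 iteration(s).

f(x) = x³ + x² - 5x - 5
Initial interval: [1.19, 3.07]

Iteration 1:
  c_1 = (1.190000 + 3.070000)/2 = 2.130000
  f(c_1) = f(2.130000) = -1.449503
  f(a) × f(c) ≥ 0, new interval: [2.130000, 3.070000]
Iteration 2:
  c_2 = (2.130000 + 3.070000)/2 = 2.600000
  f(c_2) = f(2.600000) = 6.336000
  f(a) × f(c) < 0, new interval: [2.130000, 2.600000]
Iteration 3:
  c_3 = (2.130000 + 2.600000)/2 = 2.365000
  f(c_3) = f(2.365000) = 1.996202
  f(a) × f(c) < 0, new interval: [2.130000, 2.365000]
Iteration 4:
  c_4 = (2.130000 + 2.365000)/2 = 2.247500
  f(c_4) = f(2.247500) = 0.166455
  f(a) × f(c) < 0, new interval: [2.130000, 2.247500]
Iteration 5:
  c_5 = (2.130000 + 2.247500)/2 = 2.188750
  f(c_5) = f(2.188750) = -0.667640
  f(a) × f(c) ≥ 0, new interval: [2.188750, 2.247500]
Iteration 6:
  c_6 = (2.188750 + 2.247500)/2 = 2.218125
  f(c_6) = f(2.218125) = -0.257197
  f(a) × f(c) ≥ 0, new interval: [2.218125, 2.247500]

After 6 iteration(s), the approximation is c_6 = 2.218125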